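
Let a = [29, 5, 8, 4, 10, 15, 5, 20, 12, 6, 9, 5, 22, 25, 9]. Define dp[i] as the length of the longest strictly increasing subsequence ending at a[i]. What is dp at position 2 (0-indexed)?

2

dp[i] = 1 + max{dp[j] : j<i, a[j]<a[i]} (or 1 if no such j):
i:      0  1  2  3  4  5  6  7  8  9 10 11 12 13 14
a[i]:  29  5  8  4 10 15  5 20 12  6  9  5 22 25  9
dp:     1  1  2  1  3  4  2  5  4  3  4  2  6  7  4
At index 2 the value is 2.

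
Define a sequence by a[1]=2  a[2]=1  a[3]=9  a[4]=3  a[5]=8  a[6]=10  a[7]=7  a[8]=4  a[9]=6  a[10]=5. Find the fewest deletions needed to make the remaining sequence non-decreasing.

6

Fewest deletions = n − (longest non-decreasing subsequence).
i:      1  2  3  4  5  6  7  8  9 10
a[i]:   2  1  9  3  8 10  7  4  6  5
dp:     1  1  2  2  3  4  3  3  4  4
max dp = 4, so deletions = 10 − 4 = 6.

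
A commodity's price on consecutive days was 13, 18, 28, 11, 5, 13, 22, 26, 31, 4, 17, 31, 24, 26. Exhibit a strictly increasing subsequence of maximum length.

Patience tails give the LIS length; then backtrack through the dp parents:
13 → extends → [13]
18 → extends → [13, 18]
28 → extends → [13, 18, 28]
11 → replaces 13 → [11, 18, 28]
5 → replaces 11 → [5, 18, 28]
13 → replaces 18 → [5, 13, 28]
22 → replaces 28 → [5, 13, 22]
26 → extends → [5, 13, 22, 26]
31 → extends → [5, 13, 22, 26, 31]
4 → replaces 5 → [4, 13, 22, 26, 31]
17 → replaces 22 → [4, 13, 17, 26, 31]
31 → already a tail → [4, 13, 17, 26, 31]
24 → replaces 26 → [4, 13, 17, 24, 31]
26 → replaces 31 → [4, 13, 17, 24, 26]
Length 5; one witness is 13, 18, 22, 26, 31.

13, 18, 22, 26, 31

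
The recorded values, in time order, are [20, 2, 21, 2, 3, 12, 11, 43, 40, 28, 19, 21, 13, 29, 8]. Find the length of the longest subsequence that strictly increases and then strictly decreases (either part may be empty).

inc[i] = longest strictly increasing subsequence ending at i; dec[i] = longest strictly decreasing subsequence starting at i:
i:      1  2  3  4  5  6  7  8  9 10 11 12 13 14 15
a[i]:  20  2 21  2  3 12 11 43 40 28 19 21 13 29  8
inc:    1  1  2  1  2  3  3  4  4  4  4  5  4  6  3
dec:    4  1  4  1  1  3  2  6  5  4  3  3  2  2  1
Best peak at i=8 (value 43): inc=4, dec=6, length 4+6−1 = 9.

9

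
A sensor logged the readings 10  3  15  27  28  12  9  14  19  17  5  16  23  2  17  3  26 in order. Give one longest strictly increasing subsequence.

Patience tails give the LIS length; then backtrack through the dp parents:
10 → extends → [10]
3 → replaces 10 → [3]
15 → extends → [3, 15]
27 → extends → [3, 15, 27]
28 → extends → [3, 15, 27, 28]
12 → replaces 15 → [3, 12, 27, 28]
9 → replaces 12 → [3, 9, 27, 28]
14 → replaces 27 → [3, 9, 14, 28]
19 → replaces 28 → [3, 9, 14, 19]
17 → replaces 19 → [3, 9, 14, 17]
5 → replaces 9 → [3, 5, 14, 17]
16 → replaces 17 → [3, 5, 14, 16]
23 → extends → [3, 5, 14, 16, 23]
2 → replaces 3 → [2, 5, 14, 16, 23]
17 → replaces 23 → [2, 5, 14, 16, 17]
3 → replaces 5 → [2, 3, 14, 16, 17]
26 → extends → [2, 3, 14, 16, 17, 26]
Length 6; one witness is 10, 12, 14, 19, 23, 26.

10, 12, 14, 19, 23, 26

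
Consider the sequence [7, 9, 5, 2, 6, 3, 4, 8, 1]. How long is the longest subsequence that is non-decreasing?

4

Let dp[i] be the length of the longest such subsequence ending at index i:
i:     1 2 3 4 5 6 7 8 9
a[i]:  7 9 5 2 6 3 4 8 1
dp:    1 2 1 1 2 2 3 4 1
Maximum dp value is 4.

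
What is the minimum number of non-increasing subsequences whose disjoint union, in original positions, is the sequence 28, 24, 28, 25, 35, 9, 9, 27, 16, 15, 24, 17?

3

The minimum number of non-increasing subsequences covering a sequence equals the length of its longest strictly increasing subsequence.
LIS length is 3 (e.g. 24, 28, 35), so 3 piles are needed.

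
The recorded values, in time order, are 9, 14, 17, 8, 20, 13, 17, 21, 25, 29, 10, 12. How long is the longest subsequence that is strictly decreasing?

Negate each value so 'decreasing' becomes 'increasing', then run patience tails on the negated sequence:
-9 → extends → [-9]
-14 → replaces -9 → [-14]
-17 → replaces -14 → [-17]
-8 → extends → [-17, -8]
-20 → replaces -17 → [-20, -8]
-13 → replaces -8 → [-20, -13]
-17 → replaces -13 → [-20, -17]
-21 → replaces -20 → [-21, -17]
-25 → replaces -21 → [-25, -17]
-29 → replaces -25 → [-29, -17]
-10 → extends → [-29, -17, -10]
-12 → replaces -10 → [-29, -17, -12]
Three tails, so the longest strictly decreasing subsequence of the original has length 3.

3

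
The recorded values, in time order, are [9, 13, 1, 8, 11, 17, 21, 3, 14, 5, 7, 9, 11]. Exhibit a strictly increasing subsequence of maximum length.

1, 3, 5, 7, 9, 11

Patience tails give the LIS length; then backtrack through the dp parents:
9 → extends → [9]
13 → extends → [9, 13]
1 → replaces 9 → [1, 13]
8 → replaces 13 → [1, 8]
11 → extends → [1, 8, 11]
17 → extends → [1, 8, 11, 17]
21 → extends → [1, 8, 11, 17, 21]
3 → replaces 8 → [1, 3, 11, 17, 21]
14 → replaces 17 → [1, 3, 11, 14, 21]
5 → replaces 11 → [1, 3, 5, 14, 21]
7 → replaces 14 → [1, 3, 5, 7, 21]
9 → replaces 21 → [1, 3, 5, 7, 9]
11 → extends → [1, 3, 5, 7, 9, 11]
Length 6; one witness is 1, 3, 5, 7, 9, 11.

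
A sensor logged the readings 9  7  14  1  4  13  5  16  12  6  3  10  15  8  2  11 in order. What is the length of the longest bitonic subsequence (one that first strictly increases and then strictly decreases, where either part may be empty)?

inc[i] = longest strictly increasing subsequence ending at i; dec[i] = longest strictly decreasing subsequence starting at i:
i:      1  2  3  4  5  6  7  8  9 10 11 12 13 14 15 16
a[i]:   9  7 14  1  4 13  5 16 12  6  3 10 15  8  2 11
inc:    1  1  2  1  2  3  3  4  4  4  2  5  6  5  2  6
dec:    5  4  6  1  3  5  3  5  4  3  2  3  3  2  1  1
Best peak at i=8 (value 16): inc=4, dec=5, length 4+5−1 = 8.

8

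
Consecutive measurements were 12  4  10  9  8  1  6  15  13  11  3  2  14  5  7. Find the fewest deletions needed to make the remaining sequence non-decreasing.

11

Fewest deletions = n − (longest non-decreasing subsequence).
i:      1  2  3  4  5  6  7  8  9 10 11 12 13 14 15
a[i]:  12  4 10  9  8  1  6 15 13 11  3  2 14  5  7
dp:     1  1  2  2  2  1  2  3  3  3  2  2  4  3  4
max dp = 4, so deletions = 15 − 4 = 11.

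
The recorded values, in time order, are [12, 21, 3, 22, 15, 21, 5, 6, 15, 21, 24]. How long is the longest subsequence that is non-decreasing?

6

Track the smallest tail for each achievable length (allowing ties):
12 → extends → [12]
21 → extends → [12, 21]
3 → replaces 12 → [3, 21]
22 → extends → [3, 21, 22]
15 → replaces 21 → [3, 15, 22]
21 → replaces 22 → [3, 15, 21]
5 → replaces 15 → [3, 5, 21]
6 → replaces 21 → [3, 5, 6]
15 → extends → [3, 5, 6, 15]
21 → extends → [3, 5, 6, 15, 21]
24 → extends → [3, 5, 6, 15, 21, 24]
Six tails, so the longest non-decreasing subsequence has length 6 (e.g. 3, 5, 6, 15, 21, 24).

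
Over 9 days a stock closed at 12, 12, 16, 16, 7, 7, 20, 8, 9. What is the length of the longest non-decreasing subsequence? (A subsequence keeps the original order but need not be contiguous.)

5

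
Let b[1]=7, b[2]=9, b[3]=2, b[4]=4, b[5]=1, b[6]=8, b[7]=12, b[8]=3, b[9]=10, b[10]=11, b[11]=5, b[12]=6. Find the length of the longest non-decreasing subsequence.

Track the smallest tail for each achievable length (allowing ties):
7 → extends → [7]
9 → extends → [7, 9]
2 → replaces 7 → [2, 9]
4 → replaces 9 → [2, 4]
1 → replaces 2 → [1, 4]
8 → extends → [1, 4, 8]
12 → extends → [1, 4, 8, 12]
3 → replaces 4 → [1, 3, 8, 12]
10 → replaces 12 → [1, 3, 8, 10]
11 → extends → [1, 3, 8, 10, 11]
5 → replaces 8 → [1, 3, 5, 10, 11]
6 → replaces 10 → [1, 3, 5, 6, 11]
Five tails, so the longest non-decreasing subsequence has length 5 (e.g. 2, 4, 8, 10, 11).

5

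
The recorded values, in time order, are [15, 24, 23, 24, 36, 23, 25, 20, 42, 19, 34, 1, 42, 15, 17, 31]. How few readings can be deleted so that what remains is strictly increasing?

10

Fewest deletions = n − (longest strictly increasing subsequence).
i:      1  2  3  4  5  6  7  8  9 10 11 12 13 14 15 16
a[i]:  15 24 23 24 36 23 25 20 42 19 34  1 42 15 17 31
dp:     1  2  2  3  4  2  4  2  5  2  5  1  6  2  3  5
max dp = 6, so deletions = 16 − 6 = 10.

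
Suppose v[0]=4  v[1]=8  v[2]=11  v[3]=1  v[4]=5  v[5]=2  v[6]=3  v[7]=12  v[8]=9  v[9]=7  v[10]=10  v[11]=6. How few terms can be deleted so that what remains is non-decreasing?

Fewest deletions = n − (longest non-decreasing subsequence).
Patience tails:
4 → extends → [4]
8 → extends → [4, 8]
11 → extends → [4, 8, 11]
1 → replaces 4 → [1, 8, 11]
5 → replaces 8 → [1, 5, 11]
2 → replaces 5 → [1, 2, 11]
3 → replaces 11 → [1, 2, 3]
12 → extends → [1, 2, 3, 12]
9 → replaces 12 → [1, 2, 3, 9]
7 → replaces 9 → [1, 2, 3, 7]
10 → extends → [1, 2, 3, 7, 10]
6 → replaces 7 → [1, 2, 3, 6, 10]
Longest non-decreasing subsequence has length 5, so deletions = 12 − 5 = 7.

7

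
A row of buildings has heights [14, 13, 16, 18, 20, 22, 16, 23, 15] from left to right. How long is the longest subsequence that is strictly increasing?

Track the smallest tail for each achievable length (strict):
14 → extends → [14]
13 → replaces 14 → [13]
16 → extends → [13, 16]
18 → extends → [13, 16, 18]
20 → extends → [13, 16, 18, 20]
22 → extends → [13, 16, 18, 20, 22]
16 → already a tail → [13, 16, 18, 20, 22]
23 → extends → [13, 16, 18, 20, 22, 23]
15 → replaces 16 → [13, 15, 18, 20, 22, 23]
Six tails, so the longest strictly increasing subsequence has length 6 (e.g. 14, 16, 18, 20, 22, 23).

6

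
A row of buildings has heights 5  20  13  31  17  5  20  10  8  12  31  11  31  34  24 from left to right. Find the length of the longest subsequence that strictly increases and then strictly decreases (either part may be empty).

inc[i] = longest strictly increasing subsequence ending at i; dec[i] = longest strictly decreasing subsequence starting at i:
i:      1  2  3  4  5  6  7  8  9 10 11 12 13 14 15
a[i]:   5 20 13 31 17  5 20 10  8 12 31 11 31 34 24
inc:    1  2  2  3  3  1  4  2  2  3  5  3  5  6  5
dec:    1  4  3  4  3  1  3  2  1  2  2  1  2  2  1
Best peak at i=14 (value 34): inc=6, dec=2, length 6+2−1 = 7.

7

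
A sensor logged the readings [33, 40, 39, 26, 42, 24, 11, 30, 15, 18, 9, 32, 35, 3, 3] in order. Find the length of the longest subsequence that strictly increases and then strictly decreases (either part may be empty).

inc[i] = longest strictly increasing subsequence ending at i; dec[i] = longest strictly decreasing subsequence starting at i:
i:      1  2  3  4  5  6  7  8  9 10 11 12 13 14 15
a[i]:  33 40 39 26 42 24 11 30 15 18  9 32 35  3  3
inc:    1  2  2  1  3  1  1  2  2  3  1  4  5  1  1
dec:    6  7  6  5  5  4  3  4  3  3  2  2  2  1  1
Best peak at i=2 (value 40): inc=2, dec=7, length 2+7−1 = 8.

8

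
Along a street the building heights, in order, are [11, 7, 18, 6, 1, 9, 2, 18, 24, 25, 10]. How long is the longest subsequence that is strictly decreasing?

Negate each value so 'decreasing' becomes 'increasing', then run patience tails on the negated sequence:
-11 → extends → [-11]
-7 → extends → [-11, -7]
-18 → replaces -11 → [-18, -7]
-6 → extends → [-18, -7, -6]
-1 → extends → [-18, -7, -6, -1]
-9 → replaces -7 → [-18, -9, -6, -1]
-2 → replaces -1 → [-18, -9, -6, -2]
-18 → already a tail → [-18, -9, -6, -2]
-24 → replaces -18 → [-24, -9, -6, -2]
-25 → replaces -24 → [-25, -9, -6, -2]
-10 → replaces -9 → [-25, -10, -6, -2]
Four tails, so the longest strictly decreasing subsequence of the original has length 4.

4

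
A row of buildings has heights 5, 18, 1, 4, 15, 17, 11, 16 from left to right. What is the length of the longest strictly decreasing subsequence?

3

Negate each value so 'decreasing' becomes 'increasing', then run patience tails on the negated sequence:
-5 → extends → [-5]
-18 → replaces -5 → [-18]
-1 → extends → [-18, -1]
-4 → replaces -1 → [-18, -4]
-15 → replaces -4 → [-18, -15]
-17 → replaces -15 → [-18, -17]
-11 → extends → [-18, -17, -11]
-16 → replaces -11 → [-18, -17, -16]
Three tails, so the longest strictly decreasing subsequence of the original has length 3.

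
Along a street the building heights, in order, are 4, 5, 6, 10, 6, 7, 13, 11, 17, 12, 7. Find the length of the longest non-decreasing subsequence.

7

Track the smallest tail for each achievable length (allowing ties):
4 → extends → [4]
5 → extends → [4, 5]
6 → extends → [4, 5, 6]
10 → extends → [4, 5, 6, 10]
6 → replaces 10 → [4, 5, 6, 6]
7 → extends → [4, 5, 6, 6, 7]
13 → extends → [4, 5, 6, 6, 7, 13]
11 → replaces 13 → [4, 5, 6, 6, 7, 11]
17 → extends → [4, 5, 6, 6, 7, 11, 17]
12 → replaces 17 → [4, 5, 6, 6, 7, 11, 12]
7 → replaces 11 → [4, 5, 6, 6, 7, 7, 12]
Seven tails, so the longest non-decreasing subsequence has length 7 (e.g. 4, 5, 6, 6, 7, 13, 17).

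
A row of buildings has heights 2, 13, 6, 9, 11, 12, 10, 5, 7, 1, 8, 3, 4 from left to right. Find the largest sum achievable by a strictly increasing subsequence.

40

Let S[i] be the best sum of a strictly increasing subsequence ending at i:
i:      1  2  3  4  5  6  7  8  9 10 11 12 13
a[i]:   2 13  6  9 11 12 10  5  7  1  8  3  4
S:      2 15  8 17 28 40 27  7 15  1 23  5  9
Maximum is 40 (e.g. 2 + 6 + 9 + 11 + 12).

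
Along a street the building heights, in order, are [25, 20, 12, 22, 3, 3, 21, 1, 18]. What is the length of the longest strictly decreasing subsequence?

Let dp[i] be the longest strictly decreasing subsequence ending at i:
i:      1  2  3  4  5  6  7  8  9
a[i]:  25 20 12 22  3  3 21  1 18
dp:     1  2  3  2  4  4  3  5  4
Maximum is 5.

5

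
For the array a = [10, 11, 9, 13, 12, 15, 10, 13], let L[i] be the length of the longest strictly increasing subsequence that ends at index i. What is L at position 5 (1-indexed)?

3

dp[i] = 1 + max{dp[j] : j<i, a[j]<a[i]} (or 1 if no such j):
i:      1  2  3  4  5  6  7  8
a[i]:  10 11  9 13 12 15 10 13
dp:     1  2  1  3  3  4  2  4
At index 5 the value is 3.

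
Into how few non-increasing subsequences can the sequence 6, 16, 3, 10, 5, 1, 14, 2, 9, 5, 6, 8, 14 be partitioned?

Place each on the leftmost legal pile:
6 → new pile 1 (tops now [6])
16 → new pile 2 (tops now [6, 16])
3 → pile 1 (tops now [3, 16])
10 → pile 2 (tops now [3, 10])
5 → pile 2 (tops now [3, 5])
1 → pile 1 (tops now [1, 5])
14 → new pile 3 (tops now [1, 5, 14])
2 → pile 2 (tops now [1, 2, 14])
9 → pile 3 (tops now [1, 2, 9])
5 → pile 3 (tops now [1, 2, 5])
6 → new pile 4 (tops now [1, 2, 5, 6])
8 → new pile 5 (tops now [1, 2, 5, 6, 8])
14 → new pile 6 (tops now [1, 2, 5, 6, 8, 14])
Six piles.

6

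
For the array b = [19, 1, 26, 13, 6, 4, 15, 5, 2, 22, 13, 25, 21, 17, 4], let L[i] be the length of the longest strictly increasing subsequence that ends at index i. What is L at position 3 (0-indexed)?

2

dp[i] = 1 + max{dp[j] : j<i, b[j]<b[i]} (or 1 if no such j):
i:      0  1  2  3  4  5  6  7  8  9 10 11 12 13 14
b[i]:  19  1 26 13  6  4 15  5  2 22 13 25 21 17  4
dp:     1  1  2  2  2  2  3  3  2  4  4  5  5  5  3
At index 3 the value is 2.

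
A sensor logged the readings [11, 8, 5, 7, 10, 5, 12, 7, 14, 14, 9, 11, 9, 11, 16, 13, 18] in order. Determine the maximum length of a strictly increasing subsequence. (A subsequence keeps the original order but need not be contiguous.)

7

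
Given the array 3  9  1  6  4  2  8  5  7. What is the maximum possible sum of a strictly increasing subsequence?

Let S[i] be the best sum of a strictly increasing subsequence ending at i:
i:      1  2  3  4  5  6  7  8  9
a[i]:   3  9  1  6  4  2  8  5  7
S:      3 12  1  9  7  3 17 12 19
Maximum is 19 (e.g. 3 + 4 + 5 + 7).

19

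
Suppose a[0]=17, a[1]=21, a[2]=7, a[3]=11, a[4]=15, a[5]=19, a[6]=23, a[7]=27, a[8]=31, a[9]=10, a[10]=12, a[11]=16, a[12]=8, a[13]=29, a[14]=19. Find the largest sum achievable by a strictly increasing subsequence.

133

Let S[i] be the best sum of a strictly increasing subsequence ending at i:
i:       0   1   2   3   4   5   6   7   8   9  10  11  12  13  14
a[i]:   17  21   7  11  15  19  23  27  31  10  12  16   8  29  19
S:      17  38   7  18  33  52  75 102 133  17  30  49  15 131  68
Maximum is 133 (e.g. 7 + 11 + 15 + 19 + 23 + 27 + 31).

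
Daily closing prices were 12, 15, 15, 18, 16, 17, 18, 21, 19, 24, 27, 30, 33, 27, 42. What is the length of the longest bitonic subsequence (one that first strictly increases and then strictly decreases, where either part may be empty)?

inc[i] = longest strictly increasing subsequence ending at i; dec[i] = longest strictly decreasing subsequence starting at i:
i:      1  2  3  4  5  6  7  8  9 10 11 12 13 14 15
a[i]:  12 15 15 18 16 17 18 21 19 24 27 30 33 27 42
inc:    1  2  2  3  3  4  5  6  6  7  8  9 10  8 11
dec:    1  1  1  2  1  1  1  2  1  1  1  2  2  1  1
Best peak at i=13 (value 33): inc=10, dec=2, length 10+2−1 = 11.

11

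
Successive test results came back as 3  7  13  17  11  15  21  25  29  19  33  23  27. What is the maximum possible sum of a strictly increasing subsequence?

Let S[i] be the best sum of a strictly increasing subsequence ending at i:
i:       1   2   3   4   5   6   7   8   9  10  11  12  13
a[i]:    3   7  13  17  11  15  21  25  29  19  33  23  27
S:       3  10  23  40  21  38  61  86 115  59 148  84 113
Maximum is 148 (e.g. 3 + 7 + 13 + 17 + 21 + 25 + 29 + 33).

148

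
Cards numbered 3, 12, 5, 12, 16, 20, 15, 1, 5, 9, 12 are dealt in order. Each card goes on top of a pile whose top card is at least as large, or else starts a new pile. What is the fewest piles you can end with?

5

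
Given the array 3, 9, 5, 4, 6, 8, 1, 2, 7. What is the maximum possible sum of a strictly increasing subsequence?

Let S[i] be the best sum of a strictly increasing subsequence ending at i:
i:      1  2  3  4  5  6  7  8  9
a[i]:   3  9  5  4  6  8  1  2  7
S:      3 12  8  7 14 22  1  3 21
Maximum is 22 (e.g. 3 + 5 + 6 + 8).

22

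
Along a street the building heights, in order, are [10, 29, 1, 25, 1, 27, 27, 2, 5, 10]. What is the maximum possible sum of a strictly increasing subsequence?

Let S[i] be the best sum of a strictly increasing subsequence ending at i:
i:      1  2  3  4  5  6  7  8  9 10
a[i]:  10 29  1 25  1 27 27  2  5 10
S:     10 39  1 35  1 62 62  3  8 18
Maximum is 62 (e.g. 10 + 25 + 27).

62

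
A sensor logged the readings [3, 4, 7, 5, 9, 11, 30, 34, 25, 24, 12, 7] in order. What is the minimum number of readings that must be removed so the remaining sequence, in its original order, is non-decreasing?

5

Fewest deletions = n − (longest non-decreasing subsequence).
i:      1  2  3  4  5  6  7  8  9 10 11 12
a[i]:   3  4  7  5  9 11 30 34 25 24 12  7
dp:     1  2  3  3  4  5  6  7  6  6  6  4
max dp = 7, so deletions = 12 − 7 = 5.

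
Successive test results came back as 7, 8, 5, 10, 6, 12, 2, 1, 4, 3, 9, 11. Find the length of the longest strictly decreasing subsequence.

4

Let dp[i] be the longest strictly decreasing subsequence ending at i:
i:      1  2  3  4  5  6  7  8  9 10 11 12
a[i]:   7  8  5 10  6 12  2  1  4  3  9 11
dp:     1  1  2  1  2  1  3  4  3  4  2  2
Maximum is 4.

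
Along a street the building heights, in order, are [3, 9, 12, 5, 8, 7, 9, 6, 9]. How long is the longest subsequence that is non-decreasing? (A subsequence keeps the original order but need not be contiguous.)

5

Let dp[i] be the length of the longest such subsequence ending at index i:
i:      1  2  3  4  5  6  7  8  9
a[i]:   3  9 12  5  8  7  9  6  9
dp:     1  2  3  2  3  3  4  3  5
Maximum dp value is 5.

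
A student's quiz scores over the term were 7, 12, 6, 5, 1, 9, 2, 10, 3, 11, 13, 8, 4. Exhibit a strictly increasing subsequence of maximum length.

Patience tails give the LIS length; then backtrack through the dp parents:
7 → extends → [7]
12 → extends → [7, 12]
6 → replaces 7 → [6, 12]
5 → replaces 6 → [5, 12]
1 → replaces 5 → [1, 12]
9 → replaces 12 → [1, 9]
2 → replaces 9 → [1, 2]
10 → extends → [1, 2, 10]
3 → replaces 10 → [1, 2, 3]
11 → extends → [1, 2, 3, 11]
13 → extends → [1, 2, 3, 11, 13]
8 → replaces 11 → [1, 2, 3, 8, 13]
4 → replaces 8 → [1, 2, 3, 4, 13]
Length 5; one witness is 7, 9, 10, 11, 13.

7, 9, 10, 11, 13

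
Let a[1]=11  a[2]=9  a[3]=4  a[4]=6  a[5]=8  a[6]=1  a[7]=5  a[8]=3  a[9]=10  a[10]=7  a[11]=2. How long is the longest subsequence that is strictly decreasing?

6

Let dp[i] be the longest strictly decreasing subsequence ending at i:
i:      1  2  3  4  5  6  7  8  9 10 11
a[i]:  11  9  4  6  8  1  5  3 10  7  2
dp:     1  2  3  3  3  4  4  5  2  4  6
Maximum is 6.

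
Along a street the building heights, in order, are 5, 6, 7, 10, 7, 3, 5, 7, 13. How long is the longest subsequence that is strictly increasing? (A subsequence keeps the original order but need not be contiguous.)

Let dp[i] be the length of the longest such subsequence ending at index i:
i:      1  2  3  4  5  6  7  8  9
a[i]:   5  6  7 10  7  3  5  7 13
dp:     1  2  3  4  3  1  2  3  5
Maximum dp value is 5.

5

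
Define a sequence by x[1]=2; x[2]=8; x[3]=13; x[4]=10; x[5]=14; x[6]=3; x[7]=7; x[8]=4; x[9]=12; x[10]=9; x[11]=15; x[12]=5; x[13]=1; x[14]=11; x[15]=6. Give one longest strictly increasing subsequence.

2, 8, 13, 14, 15

Patience tails give the LIS length; then backtrack through the dp parents:
2 → extends → [2]
8 → extends → [2, 8]
13 → extends → [2, 8, 13]
10 → replaces 13 → [2, 8, 10]
14 → extends → [2, 8, 10, 14]
3 → replaces 8 → [2, 3, 10, 14]
7 → replaces 10 → [2, 3, 7, 14]
4 → replaces 7 → [2, 3, 4, 14]
12 → replaces 14 → [2, 3, 4, 12]
9 → replaces 12 → [2, 3, 4, 9]
15 → extends → [2, 3, 4, 9, 15]
5 → replaces 9 → [2, 3, 4, 5, 15]
1 → replaces 2 → [1, 3, 4, 5, 15]
11 → replaces 15 → [1, 3, 4, 5, 11]
6 → replaces 11 → [1, 3, 4, 5, 6]
Length 5; one witness is 2, 8, 13, 14, 15.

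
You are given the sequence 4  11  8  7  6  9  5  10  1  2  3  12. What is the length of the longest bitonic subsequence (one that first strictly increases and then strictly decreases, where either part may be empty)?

7

inc[i] = longest strictly increasing subsequence ending at i; dec[i] = longest strictly decreasing subsequence starting at i:
i:      1  2  3  4  5  6  7  8  9 10 11 12
a[i]:   4 11  8  7  6  9  5 10  1  2  3 12
inc:    1  2  2  2  2  3  2  4  1  2  3  5
dec:    2  6  5  4  3  3  2  2  1  1  1  1
Best peak at i=2 (value 11): inc=2, dec=6, length 2+6−1 = 7.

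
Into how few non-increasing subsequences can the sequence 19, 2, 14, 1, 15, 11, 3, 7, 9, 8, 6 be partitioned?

4

Place each on the leftmost legal pile:
19 → new pile 1 (tops now [19])
2 → pile 1 (tops now [2])
14 → new pile 2 (tops now [2, 14])
1 → pile 1 (tops now [1, 14])
15 → new pile 3 (tops now [1, 14, 15])
11 → pile 2 (tops now [1, 11, 15])
3 → pile 2 (tops now [1, 3, 15])
7 → pile 3 (tops now [1, 3, 7])
9 → new pile 4 (tops now [1, 3, 7, 9])
8 → pile 4 (tops now [1, 3, 7, 8])
6 → pile 3 (tops now [1, 3, 6, 8])
Four piles.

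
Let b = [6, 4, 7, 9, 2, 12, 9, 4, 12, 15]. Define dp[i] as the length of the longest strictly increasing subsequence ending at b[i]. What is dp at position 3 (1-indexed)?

dp[i] = 1 + max{dp[j] : j<i, b[j]<b[i]} (or 1 if no such j):
i:      1  2  3  4  5  6  7  8  9 10
b[i]:   6  4  7  9  2 12  9  4 12 15
dp:     1  1  2  3  1  4  3  2  4  5
At index 3 the value is 2.

2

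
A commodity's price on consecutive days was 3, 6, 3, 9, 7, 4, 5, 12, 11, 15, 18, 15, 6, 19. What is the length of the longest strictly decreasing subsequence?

3

Let dp[i] be the longest strictly decreasing subsequence ending at i:
i:      1  2  3  4  5  6  7  8  9 10 11 12 13 14
a[i]:   3  6  3  9  7  4  5 12 11 15 18 15  6 19
dp:     1  1  2  1  2  3  3  1  2  1  1  2  3  1
Maximum is 3.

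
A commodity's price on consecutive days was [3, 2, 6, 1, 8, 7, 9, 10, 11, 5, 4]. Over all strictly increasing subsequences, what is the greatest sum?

Let S[i] be the best sum of a strictly increasing subsequence ending at i:
i:      1  2  3  4  5  6  7  8  9 10 11
a[i]:   3  2  6  1  8  7  9 10 11  5  4
S:      3  2  9  1 17 16 26 36 47  8  7
Maximum is 47 (e.g. 3 + 6 + 8 + 9 + 10 + 11).

47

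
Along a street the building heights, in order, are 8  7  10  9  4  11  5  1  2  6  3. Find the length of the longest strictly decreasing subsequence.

4

Negate each value so 'decreasing' becomes 'increasing', then run patience tails on the negated sequence:
-8 → extends → [-8]
-7 → extends → [-8, -7]
-10 → replaces -8 → [-10, -7]
-9 → replaces -7 → [-10, -9]
-4 → extends → [-10, -9, -4]
-11 → replaces -10 → [-11, -9, -4]
-5 → replaces -4 → [-11, -9, -5]
-1 → extends → [-11, -9, -5, -1]
-2 → replaces -1 → [-11, -9, -5, -2]
-6 → replaces -5 → [-11, -9, -6, -2]
-3 → replaces -2 → [-11, -9, -6, -3]
Four tails, so the longest strictly decreasing subsequence of the original has length 4.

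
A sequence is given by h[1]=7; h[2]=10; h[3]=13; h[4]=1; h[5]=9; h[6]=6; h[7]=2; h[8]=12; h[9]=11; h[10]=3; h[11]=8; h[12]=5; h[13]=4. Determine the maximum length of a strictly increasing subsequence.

Track the smallest tail for each achievable length (strict):
7 → extends → [7]
10 → extends → [7, 10]
13 → extends → [7, 10, 13]
1 → replaces 7 → [1, 10, 13]
9 → replaces 10 → [1, 9, 13]
6 → replaces 9 → [1, 6, 13]
2 → replaces 6 → [1, 2, 13]
12 → replaces 13 → [1, 2, 12]
11 → replaces 12 → [1, 2, 11]
3 → replaces 11 → [1, 2, 3]
8 → extends → [1, 2, 3, 8]
5 → replaces 8 → [1, 2, 3, 5]
4 → replaces 5 → [1, 2, 3, 4]
Four tails, so the longest strictly increasing subsequence has length 4 (e.g. 1, 2, 3, 8).

4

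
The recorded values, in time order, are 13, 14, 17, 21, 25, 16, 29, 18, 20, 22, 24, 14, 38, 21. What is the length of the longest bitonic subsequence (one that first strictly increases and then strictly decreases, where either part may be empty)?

9

inc[i] = longest strictly increasing subsequence ending at i; dec[i] = longest strictly decreasing subsequence starting at i:
i:      1  2  3  4  5  6  7  8  9 10 11 12 13 14
a[i]:  13 14 17 21 25 16 29 18 20 22 24 14 38 21
inc:    1  2  3  4  5  3  6  4  5  6  7  2  8  6
dec:    1  1  3  3  3  2  3  2  2  2  2  1  2  1
Best peak at i=13 (value 38): inc=8, dec=2, length 8+2−1 = 9.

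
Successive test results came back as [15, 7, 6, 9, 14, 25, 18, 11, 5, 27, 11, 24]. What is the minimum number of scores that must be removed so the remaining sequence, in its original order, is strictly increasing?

7

Fewest deletions = n − (longest strictly increasing subsequence).
Patience tails:
15 → extends → [15]
7 → replaces 15 → [7]
6 → replaces 7 → [6]
9 → extends → [6, 9]
14 → extends → [6, 9, 14]
25 → extends → [6, 9, 14, 25]
18 → replaces 25 → [6, 9, 14, 18]
11 → replaces 14 → [6, 9, 11, 18]
5 → replaces 6 → [5, 9, 11, 18]
27 → extends → [5, 9, 11, 18, 27]
11 → already a tail → [5, 9, 11, 18, 27]
24 → replaces 27 → [5, 9, 11, 18, 24]
Longest strictly increasing subsequence has length 5, so deletions = 12 − 5 = 7.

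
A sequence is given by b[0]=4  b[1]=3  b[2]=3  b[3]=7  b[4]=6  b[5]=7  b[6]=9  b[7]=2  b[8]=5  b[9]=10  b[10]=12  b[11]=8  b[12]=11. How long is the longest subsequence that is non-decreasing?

Track the smallest tail for each achievable length (allowing ties):
4 → extends → [4]
3 → replaces 4 → [3]
3 → extends → [3, 3]
7 → extends → [3, 3, 7]
6 → replaces 7 → [3, 3, 6]
7 → extends → [3, 3, 6, 7]
9 → extends → [3, 3, 6, 7, 9]
2 → replaces 3 → [2, 3, 6, 7, 9]
5 → replaces 6 → [2, 3, 5, 7, 9]
10 → extends → [2, 3, 5, 7, 9, 10]
12 → extends → [2, 3, 5, 7, 9, 10, 12]
8 → replaces 9 → [2, 3, 5, 7, 8, 10, 12]
11 → replaces 12 → [2, 3, 5, 7, 8, 10, 11]
Seven tails, so the longest non-decreasing subsequence has length 7 (e.g. 3, 3, 7, 7, 9, 10, 12).

7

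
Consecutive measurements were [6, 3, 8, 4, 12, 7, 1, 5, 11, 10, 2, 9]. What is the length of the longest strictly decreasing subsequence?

4

Let dp[i] be the longest strictly decreasing subsequence ending at i:
i:      1  2  3  4  5  6  7  8  9 10 11 12
a[i]:   6  3  8  4 12  7  1  5 11 10  2  9
dp:     1  2  1  2  1  2  3  3  2  3  4  4
Maximum is 4.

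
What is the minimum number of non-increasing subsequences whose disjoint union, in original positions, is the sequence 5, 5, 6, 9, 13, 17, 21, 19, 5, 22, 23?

The minimum number of non-increasing subsequences covering a sequence equals the length of its longest strictly increasing subsequence.
LIS length is 8 (e.g. 5, 6, 9, 13, 17, 21, 22, 23), so 8 piles are needed.

8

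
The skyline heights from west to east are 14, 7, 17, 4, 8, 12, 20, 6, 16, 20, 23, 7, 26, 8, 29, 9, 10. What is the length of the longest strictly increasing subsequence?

Track the smallest tail for each achievable length (strict):
14 → extends → [14]
7 → replaces 14 → [7]
17 → extends → [7, 17]
4 → replaces 7 → [4, 17]
8 → replaces 17 → [4, 8]
12 → extends → [4, 8, 12]
20 → extends → [4, 8, 12, 20]
6 → replaces 8 → [4, 6, 12, 20]
16 → replaces 20 → [4, 6, 12, 16]
20 → extends → [4, 6, 12, 16, 20]
23 → extends → [4, 6, 12, 16, 20, 23]
7 → replaces 12 → [4, 6, 7, 16, 20, 23]
26 → extends → [4, 6, 7, 16, 20, 23, 26]
8 → replaces 16 → [4, 6, 7, 8, 20, 23, 26]
29 → extends → [4, 6, 7, 8, 20, 23, 26, 29]
9 → replaces 20 → [4, 6, 7, 8, 9, 23, 26, 29]
10 → replaces 23 → [4, 6, 7, 8, 9, 10, 26, 29]
Eight tails, so the longest strictly increasing subsequence has length 8 (e.g. 7, 8, 12, 16, 20, 23, 26, 29).

8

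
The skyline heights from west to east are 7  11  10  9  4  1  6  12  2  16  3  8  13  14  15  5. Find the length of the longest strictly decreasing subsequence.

Negate each value so 'decreasing' becomes 'increasing', then run patience tails on the negated sequence:
-7 → extends → [-7]
-11 → replaces -7 → [-11]
-10 → extends → [-11, -10]
-9 → extends → [-11, -10, -9]
-4 → extends → [-11, -10, -9, -4]
-1 → extends → [-11, -10, -9, -4, -1]
-6 → replaces -4 → [-11, -10, -9, -6, -1]
-12 → replaces -11 → [-12, -10, -9, -6, -1]
-2 → replaces -1 → [-12, -10, -9, -6, -2]
-16 → replaces -12 → [-16, -10, -9, -6, -2]
-3 → replaces -2 → [-16, -10, -9, -6, -3]
-8 → replaces -6 → [-16, -10, -9, -8, -3]
-13 → replaces -10 → [-16, -13, -9, -8, -3]
-14 → replaces -13 → [-16, -14, -9, -8, -3]
-15 → replaces -14 → [-16, -15, -9, -8, -3]
-5 → replaces -3 → [-16, -15, -9, -8, -5]
Five tails, so the longest strictly decreasing subsequence of the original has length 5.

5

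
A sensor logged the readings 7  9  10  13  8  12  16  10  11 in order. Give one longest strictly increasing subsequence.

Patience tails give the LIS length; then backtrack through the dp parents:
7 → extends → [7]
9 → extends → [7, 9]
10 → extends → [7, 9, 10]
13 → extends → [7, 9, 10, 13]
8 → replaces 9 → [7, 8, 10, 13]
12 → replaces 13 → [7, 8, 10, 12]
16 → extends → [7, 8, 10, 12, 16]
10 → already a tail → [7, 8, 10, 12, 16]
11 → replaces 12 → [7, 8, 10, 11, 16]
Length 5; one witness is 7, 9, 10, 13, 16.

7, 9, 10, 13, 16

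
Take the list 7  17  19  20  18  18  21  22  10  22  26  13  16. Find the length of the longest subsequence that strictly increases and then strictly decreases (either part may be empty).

inc[i] = longest strictly increasing subsequence ending at i; dec[i] = longest strictly decreasing subsequence starting at i:
i:      1  2  3  4  5  6  7  8  9 10 11 12 13
a[i]:   7 17 19 20 18 18 21 22 10 22 26 13 16
inc:    1  2  3  4  3  3  5  6  2  6  7  3  4
dec:    1  2  3  3  2  2  2  2  1  2  2  1  1
Best peak at i=11 (value 26): inc=7, dec=2, length 7+2−1 = 8.

8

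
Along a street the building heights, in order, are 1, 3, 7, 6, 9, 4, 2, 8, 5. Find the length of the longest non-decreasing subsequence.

Let dp[i] be the length of the longest such subsequence ending at index i:
i:     1 2 3 4 5 6 7 8 9
a[i]:  1 3 7 6 9 4 2 8 5
dp:    1 2 3 3 4 3 2 4 4
Maximum dp value is 4.

4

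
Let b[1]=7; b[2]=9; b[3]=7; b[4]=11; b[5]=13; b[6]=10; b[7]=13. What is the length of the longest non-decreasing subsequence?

Track the smallest tail for each achievable length (allowing ties):
7 → extends → [7]
9 → extends → [7, 9]
7 → replaces 9 → [7, 7]
11 → extends → [7, 7, 11]
13 → extends → [7, 7, 11, 13]
10 → replaces 11 → [7, 7, 10, 13]
13 → extends → [7, 7, 10, 13, 13]
Five tails, so the longest non-decreasing subsequence has length 5 (e.g. 7, 9, 11, 13, 13).

5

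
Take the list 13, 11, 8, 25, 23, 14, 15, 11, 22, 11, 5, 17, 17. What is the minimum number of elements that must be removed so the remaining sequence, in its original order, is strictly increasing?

Fewest deletions = n − (longest strictly increasing subsequence).
i:      1  2  3  4  5  6  7  8  9 10 11 12 13
a[i]:  13 11  8 25 23 14 15 11 22 11  5 17 17
dp:     1  1  1  2  2  2  3  2  4  2  1  4  4
max dp = 4, so deletions = 13 − 4 = 9.

9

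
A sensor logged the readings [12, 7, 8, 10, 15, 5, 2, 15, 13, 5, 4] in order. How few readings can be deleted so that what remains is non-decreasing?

6

Fewest deletions = n − (longest non-decreasing subsequence).
Patience tails:
12 → extends → [12]
7 → replaces 12 → [7]
8 → extends → [7, 8]
10 → extends → [7, 8, 10]
15 → extends → [7, 8, 10, 15]
5 → replaces 7 → [5, 8, 10, 15]
2 → replaces 5 → [2, 8, 10, 15]
15 → extends → [2, 8, 10, 15, 15]
13 → replaces 15 → [2, 8, 10, 13, 15]
5 → replaces 8 → [2, 5, 10, 13, 15]
4 → replaces 5 → [2, 4, 10, 13, 15]
Longest non-decreasing subsequence has length 5, so deletions = 11 − 5 = 6.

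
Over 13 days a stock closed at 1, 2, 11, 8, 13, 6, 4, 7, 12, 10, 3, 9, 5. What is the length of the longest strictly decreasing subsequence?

5

Let dp[i] be the longest strictly decreasing subsequence ending at i:
i:      1  2  3  4  5  6  7  8  9 10 11 12 13
a[i]:   1  2 11  8 13  6  4  7 12 10  3  9  5
dp:     1  1  1  2  1  3  4  3  2  3  5  4  5
Maximum is 5.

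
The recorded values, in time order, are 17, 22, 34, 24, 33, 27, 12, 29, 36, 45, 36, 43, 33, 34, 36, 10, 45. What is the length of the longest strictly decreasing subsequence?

5

Let dp[i] be the longest strictly decreasing subsequence ending at i:
i:      1  2  3  4  5  6  7  8  9 10 11 12 13 14 15 16 17
a[i]:  17 22 34 24 33 27 12 29 36 45 36 43 33 34 36 10 45
dp:     1  1  1  2  2  3  4  3  1  1  2  2  3  3  3  5  1
Maximum is 5.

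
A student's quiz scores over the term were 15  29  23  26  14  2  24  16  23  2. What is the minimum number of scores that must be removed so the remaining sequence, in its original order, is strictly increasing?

7

Fewest deletions = n − (longest strictly increasing subsequence).
i:      1  2  3  4  5  6  7  8  9 10
a[i]:  15 29 23 26 14  2 24 16 23  2
dp:     1  2  2  3  1  1  3  2  3  1
max dp = 3, so deletions = 10 − 3 = 7.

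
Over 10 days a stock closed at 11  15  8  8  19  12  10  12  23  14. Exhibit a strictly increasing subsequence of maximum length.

11, 15, 19, 23

Patience tails give the LIS length; then backtrack through the dp parents:
11 → extends → [11]
15 → extends → [11, 15]
8 → replaces 11 → [8, 15]
8 → already a tail → [8, 15]
19 → extends → [8, 15, 19]
12 → replaces 15 → [8, 12, 19]
10 → replaces 12 → [8, 10, 19]
12 → replaces 19 → [8, 10, 12]
23 → extends → [8, 10, 12, 23]
14 → replaces 23 → [8, 10, 12, 14]
Length 4; one witness is 11, 15, 19, 23.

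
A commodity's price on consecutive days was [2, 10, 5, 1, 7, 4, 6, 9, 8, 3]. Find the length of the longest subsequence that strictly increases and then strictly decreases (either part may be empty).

inc[i] = longest strictly increasing subsequence ending at i; dec[i] = longest strictly decreasing subsequence starting at i:
i:      1  2  3  4  5  6  7  8  9 10
a[i]:   2 10  5  1  7  4  6  9  8  3
inc:    1  2  2  1  3  2  3  4  4  2
dec:    2  4  3  1  3  2  2  3  2  1
Best peak at i=8 (value 9): inc=4, dec=3, length 4+3−1 = 6.

6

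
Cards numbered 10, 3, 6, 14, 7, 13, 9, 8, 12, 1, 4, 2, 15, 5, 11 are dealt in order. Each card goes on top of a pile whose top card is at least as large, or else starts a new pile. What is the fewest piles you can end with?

6

Place each on the leftmost legal pile:
10 → new pile 1 (tops now [10])
3 → pile 1 (tops now [3])
6 → new pile 2 (tops now [3, 6])
14 → new pile 3 (tops now [3, 6, 14])
7 → pile 3 (tops now [3, 6, 7])
13 → new pile 4 (tops now [3, 6, 7, 13])
9 → pile 4 (tops now [3, 6, 7, 9])
8 → pile 4 (tops now [3, 6, 7, 8])
12 → new pile 5 (tops now [3, 6, 7, 8, 12])
1 → pile 1 (tops now [1, 6, 7, 8, 12])
4 → pile 2 (tops now [1, 4, 7, 8, 12])
2 → pile 2 (tops now [1, 2, 7, 8, 12])
15 → new pile 6 (tops now [1, 2, 7, 8, 12, 15])
5 → pile 3 (tops now [1, 2, 5, 8, 12, 15])
11 → pile 5 (tops now [1, 2, 5, 8, 11, 15])
Six piles.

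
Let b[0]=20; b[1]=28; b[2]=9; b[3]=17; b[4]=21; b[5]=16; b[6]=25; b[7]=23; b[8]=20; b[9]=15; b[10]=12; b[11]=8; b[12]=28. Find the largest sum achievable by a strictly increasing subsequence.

Let S[i] be the best sum of a strictly increasing subsequence ending at i:
i:       0   1   2   3   4   5   6   7   8   9  10  11  12
b[i]:   20  28   9  17  21  16  25  23  20  15  12   8  28
S:      20  48   9  26  47  25  72  70  46  24  21   8 100
Maximum is 100 (e.g. 9 + 17 + 21 + 25 + 28).

100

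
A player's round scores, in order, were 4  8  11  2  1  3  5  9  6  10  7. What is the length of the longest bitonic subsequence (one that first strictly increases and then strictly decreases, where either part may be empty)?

inc[i] = longest strictly increasing subsequence ending at i; dec[i] = longest strictly decreasing subsequence starting at i:
i:      1  2  3  4  5  6  7  8  9 10 11
a[i]:   4  8 11  2  1  3  5  9  6 10  7
inc:    1  2  3  1  1  2  3  4  4  5  5
dec:    3  3  3  2  1  1  1  2  1  2  1
Best peak at i=10 (value 10): inc=5, dec=2, length 5+2−1 = 6.

6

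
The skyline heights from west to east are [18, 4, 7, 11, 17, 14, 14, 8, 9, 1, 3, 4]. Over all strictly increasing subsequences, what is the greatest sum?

Let S[i] be the best sum of a strictly increasing subsequence ending at i:
i:      1  2  3  4  5  6  7  8  9 10 11 12
a[i]:  18  4  7 11 17 14 14  8  9  1  3  4
S:     18  4 11 22 39 36 36 19 28  1  4  8
Maximum is 39 (e.g. 4 + 7 + 11 + 17).

39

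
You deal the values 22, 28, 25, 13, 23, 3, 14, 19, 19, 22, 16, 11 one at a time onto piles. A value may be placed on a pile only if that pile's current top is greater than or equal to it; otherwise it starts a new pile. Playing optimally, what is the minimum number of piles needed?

4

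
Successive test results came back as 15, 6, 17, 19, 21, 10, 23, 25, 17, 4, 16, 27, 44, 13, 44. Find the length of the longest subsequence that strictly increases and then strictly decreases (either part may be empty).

inc[i] = longest strictly increasing subsequence ending at i; dec[i] = longest strictly decreasing subsequence starting at i:
i:      1  2  3  4  5  6  7  8  9 10 11 12 13 14 15
a[i]:  15  6 17 19 21 10 23 25 17  4 16 27 44 13 44
inc:    1  1  2  3  4  2  5  6  3  1  3  7  8  3  8
dec:    3  2  3  4  4  2  4  4  3  1  2  2  2  1  1
Best peak at i=8 (value 25): inc=6, dec=4, length 6+4−1 = 9.

9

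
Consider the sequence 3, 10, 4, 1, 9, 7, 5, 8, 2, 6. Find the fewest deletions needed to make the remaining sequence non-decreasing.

6

Fewest deletions = n − (longest non-decreasing subsequence).
Patience tails:
3 → extends → [3]
10 → extends → [3, 10]
4 → replaces 10 → [3, 4]
1 → replaces 3 → [1, 4]
9 → extends → [1, 4, 9]
7 → replaces 9 → [1, 4, 7]
5 → replaces 7 → [1, 4, 5]
8 → extends → [1, 4, 5, 8]
2 → replaces 4 → [1, 2, 5, 8]
6 → replaces 8 → [1, 2, 5, 6]
Longest non-decreasing subsequence has length 4, so deletions = 10 − 4 = 6.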